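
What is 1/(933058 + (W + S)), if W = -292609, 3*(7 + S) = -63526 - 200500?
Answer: 3/1657300 ≈ 1.8102e-6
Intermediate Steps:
S = -264047/3 (S = -7 + (-63526 - 200500)/3 = -7 + (1/3)*(-264026) = -7 - 264026/3 = -264047/3 ≈ -88016.)
1/(933058 + (W + S)) = 1/(933058 + (-292609 - 264047/3)) = 1/(933058 - 1141874/3) = 1/(1657300/3) = 3/1657300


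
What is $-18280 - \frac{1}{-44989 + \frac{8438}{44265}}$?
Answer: $- \frac{36403333902895}{1991429647} \approx -18280.0$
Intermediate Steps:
$-18280 - \frac{1}{-44989 + \frac{8438}{44265}} = -18280 - \frac{1}{- \frac{1991429647}{44265}} = -18280 - - \frac{44265}{1991429647} = -18280 + \frac{44265}{1991429647} = - \frac{36403333902895}{1991429647}$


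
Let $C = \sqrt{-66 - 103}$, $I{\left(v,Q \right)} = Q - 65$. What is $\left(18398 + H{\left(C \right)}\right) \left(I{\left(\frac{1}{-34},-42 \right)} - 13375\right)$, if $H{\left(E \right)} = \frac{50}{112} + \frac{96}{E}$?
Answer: $- \frac{992191419}{4} + \frac{1294272 i}{13} \approx -2.4805 \cdot 10^{8} + 99559.0 i$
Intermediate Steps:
$I{\left(v,Q \right)} = -65 + Q$
$C = 13 i$ ($C = \sqrt{-169} = 13 i \approx 13.0 i$)
$H{\left(E \right)} = \frac{25}{56} + \frac{96}{E}$ ($H{\left(E \right)} = 50 \cdot \frac{1}{112} + \frac{96}{E} = \frac{25}{56} + \frac{96}{E}$)
$\left(18398 + H{\left(C \right)}\right) \left(I{\left(\frac{1}{-34},-42 \right)} - 13375\right) = \left(18398 + \left(\frac{25}{56} + \frac{96}{13 i}\right)\right) \left(\left(-65 - 42\right) - 13375\right) = \left(18398 + \left(\frac{25}{56} + 96 \left(- \frac{i}{13}\right)\right)\right) \left(-107 - 13375\right) = \left(18398 + \left(\frac{25}{56} - \frac{96 i}{13}\right)\right) \left(-13482\right) = \left(\frac{1030313}{56} - \frac{96 i}{13}\right) \left(-13482\right) = - \frac{992191419}{4} + \frac{1294272 i}{13}$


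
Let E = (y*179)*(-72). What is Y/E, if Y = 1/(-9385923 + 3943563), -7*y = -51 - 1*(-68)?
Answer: -1/170342758080 ≈ -5.8705e-12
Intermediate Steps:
y = -17/7 (y = -(-51 - 1*(-68))/7 = -(-51 + 68)/7 = -1/7*17 = -17/7 ≈ -2.4286)
E = 219096/7 (E = -17/7*179*(-72) = -3043/7*(-72) = 219096/7 ≈ 31299.)
Y = -1/5442360 (Y = 1/(-5442360) = -1/5442360 ≈ -1.8374e-7)
Y/E = -1/(5442360*219096/7) = -1/5442360*7/219096 = -1/170342758080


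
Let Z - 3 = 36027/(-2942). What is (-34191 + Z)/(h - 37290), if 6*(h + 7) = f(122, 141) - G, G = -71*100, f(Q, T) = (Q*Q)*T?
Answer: -301851369/2768366102 ≈ -0.10904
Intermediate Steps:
f(Q, T) = T*Q**2 (f(Q, T) = Q**2*T = T*Q**2)
G = -7100
Z = -27201/2942 (Z = 3 + 36027/(-2942) = 3 + 36027*(-1/2942) = 3 - 36027/2942 = -27201/2942 ≈ -9.2458)
h = 1052851/3 (h = -7 + (141*122**2 - 1*(-7100))/6 = -7 + (141*14884 + 7100)/6 = -7 + (2098644 + 7100)/6 = -7 + (1/6)*2105744 = -7 + 1052872/3 = 1052851/3 ≈ 3.5095e+5)
(-34191 + Z)/(h - 37290) = (-34191 - 27201/2942)/(1052851/3 - 37290) = -100617123/(2942*940981/3) = -100617123/2942*3/940981 = -301851369/2768366102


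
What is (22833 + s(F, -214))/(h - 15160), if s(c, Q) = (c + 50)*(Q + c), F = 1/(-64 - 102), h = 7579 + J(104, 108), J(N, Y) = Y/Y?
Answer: -334364173/208874480 ≈ -1.6008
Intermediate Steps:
J(N, Y) = 1
h = 7580 (h = 7579 + 1 = 7580)
F = -1/166 (F = 1/(-166) = -1/166 ≈ -0.0060241)
s(c, Q) = (50 + c)*(Q + c)
(22833 + s(F, -214))/(h - 15160) = (22833 + ((-1/166)² + 50*(-214) + 50*(-1/166) - 214*(-1/166)))/(7580 - 15160) = (22833 + (1/27556 - 10700 - 25/83 + 107/83))/(-7580) = (22833 - 294821975/27556)*(-1/7580) = (334364173/27556)*(-1/7580) = -334364173/208874480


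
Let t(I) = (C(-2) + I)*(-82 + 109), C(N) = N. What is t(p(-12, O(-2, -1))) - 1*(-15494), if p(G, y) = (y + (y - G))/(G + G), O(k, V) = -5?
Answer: 61751/4 ≈ 15438.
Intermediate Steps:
p(G, y) = (-G + 2*y)/(2*G) (p(G, y) = (-G + 2*y)/((2*G)) = (-G + 2*y)*(1/(2*G)) = (-G + 2*y)/(2*G))
t(I) = -54 + 27*I (t(I) = (-2 + I)*(-82 + 109) = (-2 + I)*27 = -54 + 27*I)
t(p(-12, O(-2, -1))) - 1*(-15494) = (-54 + 27*((-5 - ½*(-12))/(-12))) - 1*(-15494) = (-54 + 27*(-(-5 + 6)/12)) + 15494 = (-54 + 27*(-1/12*1)) + 15494 = (-54 + 27*(-1/12)) + 15494 = (-54 - 9/4) + 15494 = -225/4 + 15494 = 61751/4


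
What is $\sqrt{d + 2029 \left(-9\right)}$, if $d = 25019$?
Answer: $\sqrt{6758} \approx 82.207$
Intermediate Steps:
$\sqrt{d + 2029 \left(-9\right)} = \sqrt{25019 + 2029 \left(-9\right)} = \sqrt{25019 - 18261} = \sqrt{6758}$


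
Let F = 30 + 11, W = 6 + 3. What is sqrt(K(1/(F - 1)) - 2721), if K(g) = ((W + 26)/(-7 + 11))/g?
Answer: I*sqrt(2371) ≈ 48.693*I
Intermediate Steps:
W = 9
F = 41
K(g) = 35/(4*g) (K(g) = ((9 + 26)/(-7 + 11))/g = (35/4)/g = (35*(1/4))/g = 35/(4*g))
sqrt(K(1/(F - 1)) - 2721) = sqrt(35/(4*(1/(41 - 1))) - 2721) = sqrt(35/(4*(1/40)) - 2721) = sqrt((35/4)*40 - 2721) = sqrt(350 - 2721) = sqrt(-2371) = I*sqrt(2371)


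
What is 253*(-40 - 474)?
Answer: -130042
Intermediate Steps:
253*(-40 - 474) = 253*(-514) = -130042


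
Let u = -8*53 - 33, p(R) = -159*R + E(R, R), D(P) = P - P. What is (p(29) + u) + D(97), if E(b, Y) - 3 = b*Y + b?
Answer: -4195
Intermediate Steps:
D(P) = 0
E(b, Y) = 3 + b + Y*b (E(b, Y) = 3 + (b*Y + b) = 3 + (Y*b + b) = 3 + (b + Y*b) = 3 + b + Y*b)
p(R) = 3 + R² - 158*R (p(R) = -159*R + (3 + R + R*R) = -159*R + (3 + R + R²) = 3 + R² - 158*R)
u = -457 (u = -424 - 33 = -457)
(p(29) + u) + D(97) = ((3 + 29² - 158*29) - 457) + 0 = ((3 + 841 - 4582) - 457) + 0 = (-3738 - 457) + 0 = -4195 + 0 = -4195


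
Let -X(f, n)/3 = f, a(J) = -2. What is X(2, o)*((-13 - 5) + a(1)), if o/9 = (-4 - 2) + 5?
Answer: 120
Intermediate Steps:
o = -9 (o = 9*((-4 - 2) + 5) = 9*(-6 + 5) = 9*(-1) = -9)
X(f, n) = -3*f
X(2, o)*((-13 - 5) + a(1)) = (-3*2)*((-13 - 5) - 2) = -6*(-18 - 2) = -6*(-20) = 120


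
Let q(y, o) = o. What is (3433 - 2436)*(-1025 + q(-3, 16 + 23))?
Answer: -983042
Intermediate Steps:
(3433 - 2436)*(-1025 + q(-3, 16 + 23)) = (3433 - 2436)*(-1025 + (16 + 23)) = 997*(-1025 + 39) = 997*(-986) = -983042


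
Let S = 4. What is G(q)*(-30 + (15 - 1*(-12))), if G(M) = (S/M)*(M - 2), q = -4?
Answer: -18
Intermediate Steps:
G(M) = 4*(-2 + M)/M (G(M) = (4/M)*(M - 2) = (4/M)*(-2 + M) = 4*(-2 + M)/M)
G(q)*(-30 + (15 - 1*(-12))) = (4 - 8/(-4))*(-30 + (15 - 1*(-12))) = (4 - 8*(-¼))*(-30 + (15 + 12)) = (4 + 2)*(-30 + 27) = 6*(-3) = -18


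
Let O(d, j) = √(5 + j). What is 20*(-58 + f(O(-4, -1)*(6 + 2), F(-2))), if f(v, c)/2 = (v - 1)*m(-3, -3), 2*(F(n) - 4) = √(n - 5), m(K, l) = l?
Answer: -2960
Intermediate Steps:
F(n) = 4 + √(-5 + n)/2 (F(n) = 4 + √(n - 5)/2 = 4 + √(-5 + n)/2)
f(v, c) = 6 - 6*v (f(v, c) = 2*((v - 1)*(-3)) = 2*((-1 + v)*(-3)) = 2*(3 - 3*v) = 6 - 6*v)
20*(-58 + f(O(-4, -1)*(6 + 2), F(-2))) = 20*(-58 + (6 - 6*√(5 - 1)*(6 + 2))) = 20*(-58 + (6 - 6*√4*8)) = 20*(-58 + (6 - 12*8)) = 20*(-58 + (6 - 6*16)) = 20*(-58 + (6 - 96)) = 20*(-58 - 90) = 20*(-148) = -2960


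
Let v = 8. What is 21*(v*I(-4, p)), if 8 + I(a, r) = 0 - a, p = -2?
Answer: -672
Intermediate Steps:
I(a, r) = -8 - a (I(a, r) = -8 + (0 - a) = -8 - a)
21*(v*I(-4, p)) = 21*(8*(-8 - 1*(-4))) = 21*(8*(-8 + 4)) = 21*(8*(-4)) = 21*(-32) = -672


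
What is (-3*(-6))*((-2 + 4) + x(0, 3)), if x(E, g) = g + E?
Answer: 90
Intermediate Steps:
x(E, g) = E + g
(-3*(-6))*((-2 + 4) + x(0, 3)) = (-3*(-6))*((-2 + 4) + (0 + 3)) = 18*(2 + 3) = 18*5 = 90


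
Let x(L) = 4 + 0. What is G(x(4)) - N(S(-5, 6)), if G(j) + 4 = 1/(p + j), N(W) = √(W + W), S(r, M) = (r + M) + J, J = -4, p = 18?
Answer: -87/22 - I*√6 ≈ -3.9545 - 2.4495*I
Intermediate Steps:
S(r, M) = -4 + M + r (S(r, M) = (r + M) - 4 = (M + r) - 4 = -4 + M + r)
N(W) = √2*√W (N(W) = √(2*W) = √2*√W)
x(L) = 4
G(j) = -4 + 1/(18 + j)
G(x(4)) - N(S(-5, 6)) = (-71 - 4*4)/(18 + 4) - √2*√(-4 + 6 - 5) = (-71 - 16)/22 - √2*√(-3) = (1/22)*(-87) - √2*I*√3 = -87/22 - I*√6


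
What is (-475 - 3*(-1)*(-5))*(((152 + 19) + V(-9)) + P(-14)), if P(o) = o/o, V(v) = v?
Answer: -79870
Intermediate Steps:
P(o) = 1
(-475 - 3*(-1)*(-5))*(((152 + 19) + V(-9)) + P(-14)) = (-475 - 3*(-1)*(-5))*(((152 + 19) - 9) + 1) = (-475 + 3*(-5))*((171 - 9) + 1) = (-475 - 15)*(162 + 1) = -490*163 = -79870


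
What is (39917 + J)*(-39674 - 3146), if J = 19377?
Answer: -2538969080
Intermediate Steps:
(39917 + J)*(-39674 - 3146) = (39917 + 19377)*(-39674 - 3146) = 59294*(-42820) = -2538969080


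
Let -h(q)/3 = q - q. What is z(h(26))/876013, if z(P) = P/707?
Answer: 0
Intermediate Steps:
h(q) = 0 (h(q) = -3*(q - q) = -3*0 = 0)
z(P) = P/707 (z(P) = P*(1/707) = P/707)
z(h(26))/876013 = ((1/707)*0)/876013 = 0*(1/876013) = 0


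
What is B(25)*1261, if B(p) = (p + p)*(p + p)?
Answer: 3152500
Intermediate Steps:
B(p) = 4*p² (B(p) = (2*p)*(2*p) = 4*p²)
B(25)*1261 = (4*25²)*1261 = (4*625)*1261 = 2500*1261 = 3152500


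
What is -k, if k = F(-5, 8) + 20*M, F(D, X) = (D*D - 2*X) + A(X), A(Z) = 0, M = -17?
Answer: 331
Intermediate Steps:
F(D, X) = D**2 - 2*X (F(D, X) = (D*D - 2*X) + 0 = (D**2 - 2*X) + 0 = D**2 - 2*X)
k = -331 (k = ((-5)**2 - 2*8) + 20*(-17) = (25 - 16) - 340 = 9 - 340 = -331)
-k = -1*(-331) = 331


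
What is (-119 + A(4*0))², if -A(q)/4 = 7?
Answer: 21609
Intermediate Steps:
A(q) = -28 (A(q) = -4*7 = -28)
(-119 + A(4*0))² = (-119 - 28)² = (-147)² = 21609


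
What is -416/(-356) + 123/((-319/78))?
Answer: -820690/28391 ≈ -28.907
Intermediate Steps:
-416/(-356) + 123/((-319/78)) = -416*(-1/356) + 123/((-319*1/78)) = 104/89 + 123/(-319/78) = 104/89 + 123*(-78/319) = 104/89 - 9594/319 = -820690/28391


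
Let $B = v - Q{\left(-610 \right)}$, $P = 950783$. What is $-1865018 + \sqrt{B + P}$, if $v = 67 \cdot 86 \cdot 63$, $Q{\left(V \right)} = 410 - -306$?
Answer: $-1865018 + 3 \sqrt{145897} \approx -1.8639 \cdot 10^{6}$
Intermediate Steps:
$Q{\left(V \right)} = 716$ ($Q{\left(V \right)} = 410 + 306 = 716$)
$v = 363006$ ($v = 5762 \cdot 63 = 363006$)
$B = 362290$ ($B = 363006 - 716 = 362290$)
$-1865018 + \sqrt{B + P} = -1865018 + \sqrt{362290 + 950783} = -1865018 + \sqrt{1313073} = -1865018 + 3 \sqrt{145897}$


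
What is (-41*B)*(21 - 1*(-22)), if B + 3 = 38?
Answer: -61705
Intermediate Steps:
B = 35 (B = -3 + 38 = 35)
(-41*B)*(21 - 1*(-22)) = (-41*35)*(21 - 1*(-22)) = -1435*(21 + 22) = -1435*43 = -61705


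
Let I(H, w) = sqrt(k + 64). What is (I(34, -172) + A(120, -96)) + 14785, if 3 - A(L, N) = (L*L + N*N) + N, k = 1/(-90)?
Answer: -8732 + sqrt(57590)/30 ≈ -8724.0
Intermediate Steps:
k = -1/90 ≈ -0.011111
I(H, w) = sqrt(57590)/30 (I(H, w) = sqrt(-1/90 + 64) = sqrt(5759/90) = sqrt(57590)/30)
A(L, N) = 3 - N - L**2 - N**2 (A(L, N) = 3 - ((L*L + N*N) + N) = 3 - ((L**2 + N**2) + N) = 3 - (N + L**2 + N**2) = 3 + (-N - L**2 - N**2) = 3 - N - L**2 - N**2)
(I(34, -172) + A(120, -96)) + 14785 = (sqrt(57590)/30 + (3 - 1*(-96) - 1*120**2 - 1*(-96)**2)) + 14785 = (sqrt(57590)/30 + (3 + 96 - 1*14400 - 1*9216)) + 14785 = (sqrt(57590)/30 + (3 + 96 - 14400 - 9216)) + 14785 = (sqrt(57590)/30 - 23517) + 14785 = (-23517 + sqrt(57590)/30) + 14785 = -8732 + sqrt(57590)/30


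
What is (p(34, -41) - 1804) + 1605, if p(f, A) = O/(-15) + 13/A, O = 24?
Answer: -41188/205 ≈ -200.92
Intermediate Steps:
p(f, A) = -8/5 + 13/A (p(f, A) = 24/(-15) + 13/A = 24*(-1/15) + 13/A = -8/5 + 13/A)
(p(34, -41) - 1804) + 1605 = ((-8/5 + 13/(-41)) - 1804) + 1605 = ((-8/5 + 13*(-1/41)) - 1804) + 1605 = ((-8/5 - 13/41) - 1804) + 1605 = (-393/205 - 1804) + 1605 = -370213/205 + 1605 = -41188/205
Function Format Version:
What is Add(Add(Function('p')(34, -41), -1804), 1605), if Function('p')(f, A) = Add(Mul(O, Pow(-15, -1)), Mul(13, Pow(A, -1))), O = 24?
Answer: Rational(-41188, 205) ≈ -200.92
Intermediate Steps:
Function('p')(f, A) = Add(Rational(-8, 5), Mul(13, Pow(A, -1))) (Function('p')(f, A) = Add(Mul(24, Pow(-15, -1)), Mul(13, Pow(A, -1))) = Add(Mul(24, Rational(-1, 15)), Mul(13, Pow(A, -1))) = Add(Rational(-8, 5), Mul(13, Pow(A, -1))))
Add(Add(Function('p')(34, -41), -1804), 1605) = Add(Add(Add(Rational(-8, 5), Mul(13, Pow(-41, -1))), -1804), 1605) = Add(Add(Add(Rational(-8, 5), Mul(13, Rational(-1, 41))), -1804), 1605) = Add(Add(Add(Rational(-8, 5), Rational(-13, 41)), -1804), 1605) = Add(Add(Rational(-393, 205), -1804), 1605) = Add(Rational(-370213, 205), 1605) = Rational(-41188, 205)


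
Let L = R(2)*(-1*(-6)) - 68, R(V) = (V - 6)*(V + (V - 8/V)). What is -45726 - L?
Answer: -45658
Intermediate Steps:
R(V) = (-6 + V)*(-8/V + 2*V)
L = -68 (L = (-8 - 12*2 + 2*2**2 + 48/2)*(-1*(-6)) - 68 = (-8 - 24 + 2*4 + 48*(1/2))*6 - 68 = (-8 - 24 + 8 + 24)*6 - 68 = 0*6 - 68 = 0 - 68 = -68)
-45726 - L = -45726 - 1*(-68) = -45726 + 68 = -45658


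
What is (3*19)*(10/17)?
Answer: 570/17 ≈ 33.529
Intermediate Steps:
(3*19)*(10/17) = 57*(10*(1/17)) = 57*(10/17) = 570/17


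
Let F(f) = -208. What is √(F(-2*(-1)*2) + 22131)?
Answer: √21923 ≈ 148.06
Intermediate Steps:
√(F(-2*(-1)*2) + 22131) = √(-208 + 22131) = √21923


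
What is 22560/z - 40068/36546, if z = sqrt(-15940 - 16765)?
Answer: -6678/6091 - 4512*I*sqrt(32705)/6541 ≈ -1.0964 - 124.75*I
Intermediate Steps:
z = I*sqrt(32705) (z = sqrt(-32705) = I*sqrt(32705) ≈ 180.85*I)
22560/z - 40068/36546 = 22560/((I*sqrt(32705))) - 40068/36546 = 22560*(-I*sqrt(32705)/32705) - 40068*1/36546 = -4512*I*sqrt(32705)/6541 - 6678/6091 = -6678/6091 - 4512*I*sqrt(32705)/6541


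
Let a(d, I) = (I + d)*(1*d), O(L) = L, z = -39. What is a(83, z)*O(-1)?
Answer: -3652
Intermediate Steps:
a(d, I) = d*(I + d) (a(d, I) = (I + d)*d = d*(I + d))
a(83, z)*O(-1) = (83*(-39 + 83))*(-1) = (83*44)*(-1) = 3652*(-1) = -3652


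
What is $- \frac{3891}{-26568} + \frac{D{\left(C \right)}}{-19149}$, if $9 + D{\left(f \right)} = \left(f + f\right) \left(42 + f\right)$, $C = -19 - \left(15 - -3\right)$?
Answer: $\frac{9397559}{56527848} \approx 0.16625$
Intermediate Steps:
$C = -37$ ($C = -19 - \left(15 + 3\right) = -19 - 18 = -37$)
$D{\left(f \right)} = -9 + 2 f \left(42 + f\right)$ ($D{\left(f \right)} = -9 + \left(f + f\right) \left(42 + f\right) = -9 + 2 f \left(42 + f\right)$)
$- \frac{3891}{-26568} + \frac{D{\left(C \right)}}{-19149} = - \frac{3891}{-26568} + \frac{-9 + 2 \left(-37\right)^{2} + 84 \left(-37\right)}{-19149} = \left(-3891\right) \left(- \frac{1}{26568}\right) + \left(-9 + 2 \cdot 1369 - 3108\right) \left(- \frac{1}{19149}\right) = \frac{1297}{8856} + \left(-9 + 2738 - 3108\right) \left(- \frac{1}{19149}\right) = \frac{1297}{8856} - - \frac{379}{19149} = \frac{1297}{8856} + \frac{379}{19149} = \frac{9397559}{56527848}$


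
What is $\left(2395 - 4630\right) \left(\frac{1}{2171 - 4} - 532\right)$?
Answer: $\frac{2576604105}{2167} \approx 1.189 \cdot 10^{6}$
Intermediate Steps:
$\left(2395 - 4630\right) \left(\frac{1}{2171 - 4} - 532\right) = - 2235 \left(\frac{1}{2167} - 532\right) = \left(-2235\right) \left(- \frac{1152843}{2167}\right) = \frac{2576604105}{2167}$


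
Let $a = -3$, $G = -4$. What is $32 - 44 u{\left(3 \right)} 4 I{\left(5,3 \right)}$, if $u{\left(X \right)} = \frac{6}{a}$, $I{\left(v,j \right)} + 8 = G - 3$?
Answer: $-5248$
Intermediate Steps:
$I{\left(v,j \right)} = -15$ ($I{\left(v,j \right)} = -8 - 7 = -15$)
$u{\left(X \right)} = -2$ ($u{\left(X \right)} = \frac{6}{-3} = 6 \left(- \frac{1}{3}\right) = -2$)
$32 - 44 u{\left(3 \right)} 4 I{\left(5,3 \right)} = 32 - 44 \left(-2\right) 4 \left(-15\right) = 32 - 44 \left(\left(-8\right) \left(-15\right)\right) = 32 - 5280 = -5248$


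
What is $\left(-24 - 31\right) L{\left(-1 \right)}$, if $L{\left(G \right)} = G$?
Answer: $55$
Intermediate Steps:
$\left(-24 - 31\right) L{\left(-1 \right)} = \left(-24 - 31\right) \left(-1\right) = \left(-55\right) \left(-1\right) = 55$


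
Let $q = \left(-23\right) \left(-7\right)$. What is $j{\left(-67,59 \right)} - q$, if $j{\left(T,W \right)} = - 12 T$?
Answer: $643$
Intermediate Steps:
$q = 161$
$j{\left(-67,59 \right)} - q = \left(-12\right) \left(-67\right) - 161 = 804 - 161 = 643$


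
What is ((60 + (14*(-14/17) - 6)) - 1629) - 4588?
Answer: -104967/17 ≈ -6174.5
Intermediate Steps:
((60 + (14*(-14/17) - 6)) - 1629) - 4588 = ((60 + (-196/17 - 6)) - 1629) - 4588 = ((60 - 298/17) - 1629) - 4588 = (722/17 - 1629) - 4588 = -26971/17 - 4588 = -104967/17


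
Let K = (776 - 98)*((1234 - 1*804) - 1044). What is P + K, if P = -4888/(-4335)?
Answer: -1804620932/4335 ≈ -4.1629e+5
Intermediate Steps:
K = -416292 (K = 678*((1234 - 804) - 1044) = 678*(430 - 1044) = 678*(-614) = -416292)
P = 4888/4335 (P = -4888*(-1/4335) = 4888/4335 ≈ 1.1276)
P + K = 4888/4335 - 416292 = -1804620932/4335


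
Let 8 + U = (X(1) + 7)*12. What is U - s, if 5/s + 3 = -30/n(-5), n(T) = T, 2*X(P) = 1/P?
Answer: 241/3 ≈ 80.333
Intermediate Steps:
X(P) = 1/(2*P)
s = 5/3 (s = 5/(-3 - 30/(-5)) = 5/(-3 - 30*(-⅕)) = 5/(-3 + 6) = 5/3 ≈ 1.6667)
U = 82 (U = -8 + ((½)/1 + 7)*12 = -8 + ((½)*1 + 7)*12 = -8 + (½ + 7)*12 = -8 + (15/2)*12 = -8 + 90 = 82)
U - s = 82 - 1*5/3 = 82 - 5/3 = 241/3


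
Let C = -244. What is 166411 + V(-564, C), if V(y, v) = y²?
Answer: 484507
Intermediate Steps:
166411 + V(-564, C) = 166411 + (-564)² = 166411 + 318096 = 484507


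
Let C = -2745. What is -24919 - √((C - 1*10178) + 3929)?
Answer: -24919 - I*√8994 ≈ -24919.0 - 94.837*I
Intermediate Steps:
-24919 - √((C - 1*10178) + 3929) = -24919 - √((-2745 - 1*10178) + 3929) = -24919 - √((-2745 - 10178) + 3929) = -24919 - √(-12923 + 3929) = -24919 - √(-8994) = -24919 - I*√8994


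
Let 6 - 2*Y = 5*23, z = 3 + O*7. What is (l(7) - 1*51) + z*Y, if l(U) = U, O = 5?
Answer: -2115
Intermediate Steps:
z = 38 (z = 3 + 5*7 = 3 + 35 = 38)
Y = -109/2 (Y = 3 - 5*23/2 = 3 - 1/2*115 = 3 - 115/2 = -109/2 ≈ -54.500)
(l(7) - 1*51) + z*Y = (7 - 1*51) + 38*(-109/2) = (7 - 51) - 2071 = -44 - 2071 = -2115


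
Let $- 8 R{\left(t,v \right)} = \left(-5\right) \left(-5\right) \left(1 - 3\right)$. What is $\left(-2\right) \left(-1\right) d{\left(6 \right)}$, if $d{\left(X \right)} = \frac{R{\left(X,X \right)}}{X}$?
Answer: $\frac{25}{12} \approx 2.0833$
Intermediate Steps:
$R{\left(t,v \right)} = \frac{25}{4}$ ($R{\left(t,v \right)} = - \frac{\left(-5\right) \left(-5\right) \left(1 - 3\right)}{8} = - \frac{25 \left(1 - 3\right)}{8} = - \frac{25 \left(-2\right)}{8} = \left(- \frac{1}{8}\right) \left(-50\right) = \frac{25}{4}$)
$d{\left(X \right)} = \frac{25}{4 X}$
$\left(-2\right) \left(-1\right) d{\left(6 \right)} = \left(-2\right) \left(-1\right) \frac{25}{4 \cdot 6} = 2 \cdot \frac{25}{4} \cdot \frac{1}{6} = 2 \cdot \frac{25}{24} = \frac{25}{12}$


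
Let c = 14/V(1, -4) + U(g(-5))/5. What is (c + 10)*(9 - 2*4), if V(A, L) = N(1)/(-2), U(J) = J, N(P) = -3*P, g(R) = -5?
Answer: 55/3 ≈ 18.333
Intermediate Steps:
V(A, L) = 3/2 (V(A, L) = -3*1/(-2) = -3*(-½) = 3/2)
c = 25/3 (c = 14/(3/2) - 5/5 = 14*(⅔) - 5*⅕ = 28/3 - 1 = 25/3 ≈ 8.3333)
(c + 10)*(9 - 2*4) = (25/3 + 10)*(9 - 2*4) = 55*(9 - 8)/3 = (55/3)*1 = 55/3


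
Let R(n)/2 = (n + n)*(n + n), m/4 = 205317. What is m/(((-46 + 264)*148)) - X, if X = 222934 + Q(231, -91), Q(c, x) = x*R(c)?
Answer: 311540373001/8066 ≈ 3.8624e+7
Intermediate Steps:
m = 821268 (m = 4*205317 = 821268)
R(n) = 8*n**2 (R(n) = 2*((n + n)*(n + n)) = 2*((2*n)*(2*n)) = 2*(4*n**2) = 8*n**2)
Q(c, x) = 8*x*c**2 (Q(c, x) = x*(8*c**2) = 8*x*c**2)
X = -38623874 (X = 222934 + 8*(-91)*231**2 = 222934 + 8*(-91)*53361 = 222934 - 38846808 = -38623874)
m/(((-46 + 264)*148)) - X = 821268/(((-46 + 264)*148)) - 1*(-38623874) = 821268/((218*148)) + 38623874 = 821268/32264 + 38623874 = 821268*(1/32264) + 38623874 = 205317/8066 + 38623874 = 311540373001/8066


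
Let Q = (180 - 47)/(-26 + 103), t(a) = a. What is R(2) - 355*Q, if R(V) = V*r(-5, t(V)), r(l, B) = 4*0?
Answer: -6745/11 ≈ -613.18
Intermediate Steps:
r(l, B) = 0
Q = 19/11 (Q = 133/77 = 133*(1/77) = 19/11 ≈ 1.7273)
R(V) = 0 (R(V) = V*0 = 0)
R(2) - 355*Q = 0 - 355*19/11 = 0 - 6745/11 = -6745/11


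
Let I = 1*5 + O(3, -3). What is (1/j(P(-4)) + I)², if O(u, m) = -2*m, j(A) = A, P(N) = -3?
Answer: 1024/9 ≈ 113.78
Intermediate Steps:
I = 11 (I = 1*5 - 2*(-3) = 5 + 6 = 11)
(1/j(P(-4)) + I)² = (1/(-3) + 11)² = (-⅓ + 11)² = (32/3)² = 1024/9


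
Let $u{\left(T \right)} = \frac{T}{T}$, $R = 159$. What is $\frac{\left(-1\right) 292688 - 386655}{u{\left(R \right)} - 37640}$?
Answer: $\frac{97049}{5377} \approx 18.049$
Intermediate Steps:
$u{\left(T \right)} = 1$
$\frac{\left(-1\right) 292688 - 386655}{u{\left(R \right)} - 37640} = \frac{\left(-1\right) 292688 - 386655}{1 - 37640} = \frac{-292688 - 386655}{-37639} = \left(-679343\right) \left(- \frac{1}{37639}\right) = \frac{97049}{5377}$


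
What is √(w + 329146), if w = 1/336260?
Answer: √9304199363931465/168130 ≈ 573.71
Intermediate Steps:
w = 1/336260 ≈ 2.9739e-6
√(w + 329146) = √(1/336260 + 329146) = √(110678633961/336260) = √9304199363931465/168130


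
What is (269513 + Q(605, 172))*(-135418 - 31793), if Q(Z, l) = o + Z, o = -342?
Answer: -45109514736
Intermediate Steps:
Q(Z, l) = -342 + Z
(269513 + Q(605, 172))*(-135418 - 31793) = (269513 + (-342 + 605))*(-135418 - 31793) = (269513 + 263)*(-167211) = 269776*(-167211) = -45109514736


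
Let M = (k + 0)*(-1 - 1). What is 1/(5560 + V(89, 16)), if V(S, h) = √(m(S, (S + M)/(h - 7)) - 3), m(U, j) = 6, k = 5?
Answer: 5560/30913597 - √3/30913597 ≈ 0.00017980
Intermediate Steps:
M = -10 (M = (5 + 0)*(-1 - 1) = 5*(-2) = -10)
V(S, h) = √3 (V(S, h) = √(6 - 3) = √3)
1/(5560 + V(89, 16)) = 1/(5560 + √3)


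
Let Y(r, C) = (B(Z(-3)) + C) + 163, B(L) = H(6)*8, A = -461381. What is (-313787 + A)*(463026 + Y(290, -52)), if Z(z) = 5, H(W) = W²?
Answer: -359232230400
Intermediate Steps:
B(L) = 288 (B(L) = 6²*8 = 36*8 = 288)
Y(r, C) = 451 + C (Y(r, C) = (288 + C) + 163 = 451 + C)
(-313787 + A)*(463026 + Y(290, -52)) = (-313787 - 461381)*(463026 + (451 - 52)) = -775168*(463026 + 399) = -775168*463425 = -359232230400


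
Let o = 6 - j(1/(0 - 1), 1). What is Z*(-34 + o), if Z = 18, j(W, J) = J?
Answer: -522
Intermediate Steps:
o = 5 (o = 6 - 1*1 = 6 - 1 = 5)
Z*(-34 + o) = 18*(-34 + 5) = 18*(-29) = -522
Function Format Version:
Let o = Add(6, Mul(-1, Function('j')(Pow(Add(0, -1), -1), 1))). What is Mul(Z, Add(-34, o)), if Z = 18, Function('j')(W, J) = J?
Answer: -522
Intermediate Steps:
o = 5 (o = Add(6, Mul(-1, 1)) = Add(6, -1) = 5)
Mul(Z, Add(-34, o)) = Mul(18, Add(-34, 5)) = Mul(18, -29) = -522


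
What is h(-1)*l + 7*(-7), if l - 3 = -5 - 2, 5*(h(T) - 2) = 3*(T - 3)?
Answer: -237/5 ≈ -47.400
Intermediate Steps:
h(T) = 1/5 + 3*T/5 (h(T) = 2 + (3*(T - 3))/5 = 2 + (3*(-3 + T))/5 = 2 + (-9 + 3*T)/5 = 2 + (-9/5 + 3*T/5) = 1/5 + 3*T/5)
l = -4 (l = 3 + (-5 - 2) = 3 - 7 = -4)
h(-1)*l + 7*(-7) = (1/5 + (3/5)*(-1))*(-4) + 7*(-7) = (1/5 - 3/5)*(-4) - 49 = -2/5*(-4) - 49 = 8/5 - 49 = -237/5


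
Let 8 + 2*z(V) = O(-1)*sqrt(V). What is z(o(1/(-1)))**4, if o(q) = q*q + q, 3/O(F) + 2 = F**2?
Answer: 256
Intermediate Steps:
O(F) = 3/(-2 + F**2)
o(q) = q + q**2 (o(q) = q**2 + q = q + q**2)
z(V) = -4 - 3*sqrt(V)/2 (z(V) = -4 + ((3/(-2 + (-1)**2))*sqrt(V))/2 = -4 + ((3/(-2 + 1))*sqrt(V))/2 = -4 + ((3/(-1))*sqrt(V))/2 = -4 + ((3*(-1))*sqrt(V))/2 = -4 + (-3*sqrt(V))/2 = -4 - 3*sqrt(V)/2)
z(o(1/(-1)))**4 = (-4 - 3*I*sqrt(1 + 1/(-1))/2)**4 = (-4 - 3*I*sqrt(1 - 1)/2)**4 = (-4 - 3*sqrt(-1*0)/2)**4 = (-4 - 3*sqrt(0)/2)**4 = (-4 - 3/2*0)**4 = (-4 + 0)**4 = (-4)**4 = 256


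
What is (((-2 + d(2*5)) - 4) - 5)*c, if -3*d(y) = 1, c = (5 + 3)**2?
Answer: -2176/3 ≈ -725.33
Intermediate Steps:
c = 64 (c = 8**2 = 64)
d(y) = -1/3 (d(y) = -1/3*1 = -1/3)
(((-2 + d(2*5)) - 4) - 5)*c = (((-2 - 1/3) - 4) - 5)*64 = ((-7/3 - 4) - 5)*64 = (-19/3 - 5)*64 = -34/3*64 = -2176/3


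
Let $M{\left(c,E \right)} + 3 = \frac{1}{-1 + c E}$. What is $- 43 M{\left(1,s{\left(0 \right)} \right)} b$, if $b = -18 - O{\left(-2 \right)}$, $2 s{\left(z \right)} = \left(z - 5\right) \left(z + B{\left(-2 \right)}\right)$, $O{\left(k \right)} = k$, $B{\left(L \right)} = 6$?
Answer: $-2107$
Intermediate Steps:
$s{\left(z \right)} = \frac{\left(-5 + z\right) \left(6 + z\right)}{2}$ ($s{\left(z \right)} = \frac{\left(z - 5\right) \left(z + 6\right)}{2} = \frac{\left(-5 + z\right) \left(6 + z\right)}{2}$)
$M{\left(c,E \right)} = -3 + \frac{1}{-1 + E c}$ ($M{\left(c,E \right)} = -3 + \frac{1}{-1 + c E} = -3 + \frac{1}{-1 + E c}$)
$b = -16$ ($b = -18 - -2 = -18 + 2 = -16$)
$- 43 M{\left(1,s{\left(0 \right)} \right)} b = - 43 \frac{4 - 3 \left(-15 + \frac{1}{2} \cdot 0 + \frac{0^{2}}{2}\right) 1}{-1 + \left(-15 + \frac{1}{2} \cdot 0 + \frac{0^{2}}{2}\right) 1} \left(-16\right) = - 43 \frac{4 - 3 \left(-15 + 0 + \frac{1}{2} \cdot 0\right) 1}{-1 + \left(-15 + 0 + \frac{1}{2} \cdot 0\right) 1} \left(-16\right) = - 43 \frac{4 - 3 \left(-15 + 0 + 0\right) 1}{-1 + \left(-15 + 0 + 0\right) 1} \left(-16\right) = - 43 \frac{4 - \left(-45\right) 1}{-1 - 15} \left(-16\right) = - 43 \frac{4 + 45}{-1 - 15} \left(-16\right) = - 43 \frac{1}{-16} \cdot 49 \left(-16\right) = - 43 \left(\left(- \frac{1}{16}\right) 49\right) \left(-16\right) = \left(-43\right) \left(- \frac{49}{16}\right) \left(-16\right) = \frac{2107}{16} \left(-16\right) = -2107$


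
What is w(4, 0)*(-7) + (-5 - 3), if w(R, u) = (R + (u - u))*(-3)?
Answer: 76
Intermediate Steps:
w(R, u) = -3*R (w(R, u) = (R + 0)*(-3) = R*(-3) = -3*R)
w(4, 0)*(-7) + (-5 - 3) = -3*4*(-7) + (-5 - 3) = -12*(-7) - 8 = 84 - 8 = 76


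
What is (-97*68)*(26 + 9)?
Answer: -230860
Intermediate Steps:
(-97*68)*(26 + 9) = -6596*35 = -230860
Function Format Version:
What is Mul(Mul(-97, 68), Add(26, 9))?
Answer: -230860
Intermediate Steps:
Mul(Mul(-97, 68), Add(26, 9)) = Mul(-6596, 35) = -230860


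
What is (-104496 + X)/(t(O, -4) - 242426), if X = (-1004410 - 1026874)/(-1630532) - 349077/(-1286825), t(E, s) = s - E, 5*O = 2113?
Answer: 54812825049608534/127388898445462835 ≈ 0.43028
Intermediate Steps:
O = 2113/5 (O = (⅕)*2113 = 2113/5 ≈ 422.60)
X = 795772063066/524552335225 (X = -2031284*(-1/1630532) - 349077*(-1/1286825) = 507821/407633 + 349077/1286825 = 795772063066/524552335225 ≈ 1.5170)
(-104496 + X)/(t(O, -4) - 242426) = (-104496 + 795772063066/524552335225)/((-4 - 1*2113/5) - 242426) = -54812825049608534/(524552335225*((-4 - 2113/5) - 242426)) = -54812825049608534/(524552335225*(-2133/5 - 242426)) = -54812825049608534/(524552335225*(-1214263/5)) = -54812825049608534/524552335225*(-5/1214263) = 54812825049608534/127388898445462835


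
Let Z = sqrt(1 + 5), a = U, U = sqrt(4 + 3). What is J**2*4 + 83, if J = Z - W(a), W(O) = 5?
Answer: 207 - 40*sqrt(6) ≈ 109.02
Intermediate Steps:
U = sqrt(7) ≈ 2.6458
a = sqrt(7) ≈ 2.6458
Z = sqrt(6) ≈ 2.4495
J = -5 + sqrt(6) (J = sqrt(6) - 1*5 = sqrt(6) - 5 = -5 + sqrt(6) ≈ -2.5505)
J**2*4 + 83 = (-5 + sqrt(6))**2*4 + 83 = 4*(-5 + sqrt(6))**2 + 83 = 83 + 4*(-5 + sqrt(6))**2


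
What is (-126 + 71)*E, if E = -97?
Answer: 5335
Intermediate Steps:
(-126 + 71)*E = (-126 + 71)*(-97) = -55*(-97) = 5335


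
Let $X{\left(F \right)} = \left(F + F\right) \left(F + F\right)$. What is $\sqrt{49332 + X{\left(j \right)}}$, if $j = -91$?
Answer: $2 \sqrt{20614} \approx 287.15$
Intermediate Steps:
$X{\left(F \right)} = 4 F^{2}$ ($X{\left(F \right)} = 2 F 2 F = 4 F^{2}$)
$\sqrt{49332 + X{\left(j \right)}} = \sqrt{49332 + 4 \left(-91\right)^{2}} = \sqrt{49332 + 4 \cdot 8281} = \sqrt{49332 + 33124} = \sqrt{82456} = 2 \sqrt{20614}$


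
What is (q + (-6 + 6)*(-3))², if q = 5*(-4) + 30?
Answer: 100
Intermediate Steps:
q = 10 (q = -20 + 30 = 10)
(q + (-6 + 6)*(-3))² = (10 + (-6 + 6)*(-3))² = (10 + 0*(-3))² = (10 + 0)² = 10² = 100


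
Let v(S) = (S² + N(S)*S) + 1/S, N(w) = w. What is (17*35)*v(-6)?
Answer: 256445/6 ≈ 42741.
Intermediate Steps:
v(S) = 1/S + 2*S² (v(S) = (S² + S*S) + 1/S = (S² + S²) + 1/S = 2*S² + 1/S = 1/S + 2*S²)
(17*35)*v(-6) = (17*35)*((1 + 2*(-6)³)/(-6)) = 595*(-(1 + 2*(-216))/6) = 595*(-(1 - 432)/6) = 595*(-⅙*(-431)) = 595*(431/6) = 256445/6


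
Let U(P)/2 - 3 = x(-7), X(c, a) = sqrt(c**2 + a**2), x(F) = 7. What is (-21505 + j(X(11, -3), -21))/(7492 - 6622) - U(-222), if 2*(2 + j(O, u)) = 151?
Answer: -77663/1740 ≈ -44.634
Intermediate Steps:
X(c, a) = sqrt(a**2 + c**2)
j(O, u) = 147/2 (j(O, u) = -2 + (1/2)*151 = -2 + 151/2 = 147/2)
U(P) = 20 (U(P) = 6 + 2*7 = 6 + 14 = 20)
(-21505 + j(X(11, -3), -21))/(7492 - 6622) - U(-222) = (-21505 + 147/2)/(7492 - 6622) - 1*20 = -42863/2/870 - 20 = -42863/2*1/870 - 20 = -42863/1740 - 20 = -77663/1740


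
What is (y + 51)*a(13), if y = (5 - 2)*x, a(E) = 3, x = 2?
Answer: 171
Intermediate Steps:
y = 6 (y = (5 - 2)*2 = 3*2 = 6)
(y + 51)*a(13) = (6 + 51)*3 = 57*3 = 171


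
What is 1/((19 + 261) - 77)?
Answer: 1/203 ≈ 0.0049261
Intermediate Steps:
1/((19 + 261) - 77) = 1/(280 - 77) = 1/203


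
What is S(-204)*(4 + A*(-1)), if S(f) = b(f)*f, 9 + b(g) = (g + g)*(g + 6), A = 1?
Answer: -49434300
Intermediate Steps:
b(g) = -9 + 2*g*(6 + g) (b(g) = -9 + (g + g)*(g + 6) = -9 + (2*g)*(6 + g) = -9 + 2*g*(6 + g))
S(f) = f*(-9 + 2*f**2 + 12*f) (S(f) = (-9 + 2*f**2 + 12*f)*f = f*(-9 + 2*f**2 + 12*f))
S(-204)*(4 + A*(-1)) = (-204*(-9 + 2*(-204)**2 + 12*(-204)))*(4 + 1*(-1)) = (-204*(-9 + 2*41616 - 2448))*(4 - 1) = -204*(-9 + 83232 - 2448)*3 = -204*80775*3 = -16478100*3 = -49434300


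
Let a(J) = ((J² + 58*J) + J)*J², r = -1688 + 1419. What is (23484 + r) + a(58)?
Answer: 22851319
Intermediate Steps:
r = -269
a(J) = J²*(J² + 59*J) (a(J) = (J² + 59*J)*J² = J²*(J² + 59*J))
(23484 + r) + a(58) = (23484 - 269) + 58³*(59 + 58) = 23215 + 195112*117 = 23215 + 22828104 = 22851319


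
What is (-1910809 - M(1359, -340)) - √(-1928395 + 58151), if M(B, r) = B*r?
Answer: -1448749 - 2*I*√467561 ≈ -1.4487e+6 - 1367.6*I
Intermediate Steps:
(-1910809 - M(1359, -340)) - √(-1928395 + 58151) = (-1910809 - 1359*(-340)) - √(-1928395 + 58151) = (-1910809 - 1*(-462060)) - √(-1870244) = (-1910809 + 462060) - 2*I*√467561 = -1448749 - 2*I*√467561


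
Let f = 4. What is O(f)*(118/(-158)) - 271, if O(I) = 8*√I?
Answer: -22353/79 ≈ -282.95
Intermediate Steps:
O(f)*(118/(-158)) - 271 = (8*√4)*(118/(-158)) - 271 = (8*2)*(118*(-1/158)) - 271 = 16*(-59/79) - 271 = -944/79 - 271 = -22353/79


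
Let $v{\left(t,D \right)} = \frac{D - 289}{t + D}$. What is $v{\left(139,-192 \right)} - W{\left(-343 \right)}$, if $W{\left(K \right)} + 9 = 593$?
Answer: $- \frac{30471}{53} \approx -574.92$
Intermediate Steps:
$W{\left(K \right)} = 584$ ($W{\left(K \right)} = -9 + 593 = 584$)
$v{\left(t,D \right)} = \frac{-289 + D}{D + t}$
$v{\left(139,-192 \right)} - W{\left(-343 \right)} = \frac{-289 - 192}{-192 + 139} - 584 = \frac{1}{-53} \left(-481\right) - 584 = \left(- \frac{1}{53}\right) \left(-481\right) - 584 = \frac{481}{53} - 584 = - \frac{30471}{53}$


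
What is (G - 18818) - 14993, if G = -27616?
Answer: -61427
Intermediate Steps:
(G - 18818) - 14993 = (-27616 - 18818) - 14993 = -46434 - 14993 = -61427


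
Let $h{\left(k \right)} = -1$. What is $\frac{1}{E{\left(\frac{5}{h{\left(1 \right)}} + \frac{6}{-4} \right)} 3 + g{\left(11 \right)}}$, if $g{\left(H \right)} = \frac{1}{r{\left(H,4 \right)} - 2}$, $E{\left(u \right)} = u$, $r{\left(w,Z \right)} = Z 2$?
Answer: $- \frac{3}{58} \approx -0.051724$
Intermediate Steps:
$r{\left(w,Z \right)} = 2 Z$
$g{\left(H \right)} = \frac{1}{6}$ ($g{\left(H \right)} = \frac{1}{2 \cdot 4 - 2} = \frac{1}{8 - 2} = \frac{1}{6}$)
$\frac{1}{E{\left(\frac{5}{h{\left(1 \right)}} + \frac{6}{-4} \right)} 3 + g{\left(11 \right)}} = \frac{1}{\left(\frac{5}{-1} + \frac{6}{-4}\right) 3 + \frac{1}{6}} = \frac{1}{\left(5 \left(-1\right) + 6 \left(- \frac{1}{4}\right)\right) 3 + \frac{1}{6}} = \frac{1}{\left(-5 - \frac{3}{2}\right) 3 + \frac{1}{6}} = \frac{1}{\left(- \frac{13}{2}\right) 3 + \frac{1}{6}} = \frac{1}{- \frac{39}{2} + \frac{1}{6}} = \frac{1}{- \frac{58}{3}} = - \frac{3}{58}$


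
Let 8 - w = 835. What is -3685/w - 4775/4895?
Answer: 2817830/809633 ≈ 3.4804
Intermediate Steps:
w = -827 (w = 8 - 1*835 = 8 - 835 = -827)
-3685/w - 4775/4895 = -3685/(-827) - 4775/4895 = -3685*(-1/827) - 4775*1/4895 = 3685/827 - 955/979 = 2817830/809633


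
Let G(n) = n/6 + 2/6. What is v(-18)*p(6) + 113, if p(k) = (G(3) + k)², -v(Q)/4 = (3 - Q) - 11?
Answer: -15793/9 ≈ -1754.8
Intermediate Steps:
v(Q) = 32 + 4*Q (v(Q) = -4*((3 - Q) - 11) = -4*(-8 - Q) = 32 + 4*Q)
G(n) = ⅓ + n/6 (G(n) = n*(⅙) + 2*(⅙) = n/6 + ⅓ = ⅓ + n/6)
p(k) = (⅚ + k)² (p(k) = ((⅓ + (⅙)*3) + k)² = ((⅓ + ½) + k)² = (⅚ + k)²)
v(-18)*p(6) + 113 = (32 + 4*(-18))*((5 + 6*6)²/36) + 113 = (32 - 72)*((5 + 36)²/36) + 113 = -10*41²/9 + 113 = -10*1681/9 + 113 = -40*1681/36 + 113 = -16810/9 + 113 = -15793/9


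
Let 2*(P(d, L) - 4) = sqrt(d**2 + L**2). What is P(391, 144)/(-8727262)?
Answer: -2/4363631 - sqrt(173617)/17454524 ≈ -2.4330e-5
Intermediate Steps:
P(d, L) = 4 + sqrt(L**2 + d**2)/2 (P(d, L) = 4 + sqrt(d**2 + L**2)/2 = 4 + sqrt(L**2 + d**2)/2)
P(391, 144)/(-8727262) = (4 + sqrt(144**2 + 391**2)/2)/(-8727262) = (4 + sqrt(20736 + 152881)/2)*(-1/8727262) = (4 + sqrt(173617)/2)*(-1/8727262) = -2/4363631 - sqrt(173617)/17454524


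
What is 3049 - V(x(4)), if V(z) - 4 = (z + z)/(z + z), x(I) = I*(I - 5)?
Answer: 3044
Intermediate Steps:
x(I) = I*(-5 + I)
V(z) = 5 (V(z) = 4 + (z + z)/(z + z) = 4 + (2*z)/((2*z)) = 4 + (2*z)*(1/(2*z)) = 4 + 1 = 5)
3049 - V(x(4)) = 3049 - 1*5 = 3049 - 5 = 3044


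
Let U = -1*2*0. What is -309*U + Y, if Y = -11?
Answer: -11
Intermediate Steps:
U = 0 (U = -2*0 = 0)
-309*U + Y = -309*0 - 11 = 0 - 11 = -11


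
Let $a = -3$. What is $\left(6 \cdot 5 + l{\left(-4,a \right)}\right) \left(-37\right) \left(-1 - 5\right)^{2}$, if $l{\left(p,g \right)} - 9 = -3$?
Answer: $-47952$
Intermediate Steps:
$l{\left(p,g \right)} = 6$ ($l{\left(p,g \right)} = 9 - 3 = 6$)
$\left(6 \cdot 5 + l{\left(-4,a \right)}\right) \left(-37\right) \left(-1 - 5\right)^{2} = \left(6 \cdot 5 + 6\right) \left(-37\right) \left(-1 - 5\right)^{2} = \left(30 + 6\right) \left(-37\right) \left(-6\right)^{2} = 36 \left(-37\right) 36 = \left(-1332\right) 36 = -47952$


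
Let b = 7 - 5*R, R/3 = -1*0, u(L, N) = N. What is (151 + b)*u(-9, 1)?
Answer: 158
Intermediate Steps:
R = 0 (R = 3*(-1*0) = 3*0 = 0)
b = 7 (b = 7 - 5*0 = 7 + 0 = 7)
(151 + b)*u(-9, 1) = (151 + 7)*1 = 158*1 = 158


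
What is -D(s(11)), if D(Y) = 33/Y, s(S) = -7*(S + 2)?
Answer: 33/91 ≈ 0.36264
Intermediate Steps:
s(S) = -14 - 7*S (s(S) = -7*(2 + S) = -14 - 7*S)
-D(s(11)) = -33/(-14 - 7*11) = -33/(-14 - 77) = -33/(-91) = -33*(-1)/91 = -1*(-33/91) = 33/91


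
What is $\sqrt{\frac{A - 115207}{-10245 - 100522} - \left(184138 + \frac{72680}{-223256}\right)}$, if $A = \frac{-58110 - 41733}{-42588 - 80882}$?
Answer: $\frac{i \sqrt{26823175365257562386884219751253230}}{381667336381430} \approx 429.11 i$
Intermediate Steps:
$A = \frac{99843}{123470}$ ($A = - \frac{99843}{-123470} = \left(-99843\right) \left(- \frac{1}{123470}\right) = \frac{99843}{123470} \approx 0.80864$)
$\sqrt{\frac{A - 115207}{-10245 - 100522} - \left(184138 + \frac{72680}{-223256}\right)} = \sqrt{\frac{\frac{99843}{123470} - 115207}{-10245 - 100522} - \left(184138 + \frac{72680}{-223256}\right)} = \sqrt{- \frac{14224508447}{123470 \left(-110767\right)} - \frac{5138730081}{27907}} = \sqrt{\left(- \frac{14224508447}{123470}\right) \left(- \frac{1}{110767}\right) + \left(-184138 + \frac{9085}{27907}\right)} = \sqrt{\frac{14224508447}{13676401490} - \frac{5138730081}{27907}} = \sqrt{- \frac{70278938773138990261}{381667336381430}} = \frac{i \sqrt{26823175365257562386884219751253230}}{381667336381430}$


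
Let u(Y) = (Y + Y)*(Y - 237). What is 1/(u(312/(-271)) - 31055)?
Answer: -73441/2240437919 ≈ -3.2780e-5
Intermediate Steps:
u(Y) = 2*Y*(-237 + Y) (u(Y) = (2*Y)*(-237 + Y) = 2*Y*(-237 + Y))
1/(u(312/(-271)) - 31055) = 1/(2*(312/(-271))*(-237 + 312/(-271)) - 31055) = 1/(2*(312*(-1/271))*(-237 + 312*(-1/271)) - 31055) = 1/(2*(-312/271)*(-237 - 312/271) - 31055) = 1/(2*(-312/271)*(-64539/271) - 31055) = 1/(40272336/73441 - 31055) = 1/(-2240437919/73441) = -73441/2240437919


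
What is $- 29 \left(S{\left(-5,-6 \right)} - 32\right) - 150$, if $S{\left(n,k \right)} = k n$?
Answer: $-92$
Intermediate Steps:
$- 29 \left(S{\left(-5,-6 \right)} - 32\right) - 150 = - 29 \left(\left(-6\right) \left(-5\right) - 32\right) - 150 = - 29 \left(30 - 32\right) - 150 = \left(-29\right) \left(-2\right) - 150 = 58 - 150 = -92$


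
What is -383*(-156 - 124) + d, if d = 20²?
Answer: 107640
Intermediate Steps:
d = 400
-383*(-156 - 124) + d = -383*(-156 - 124) + 400 = -383*(-280) + 400 = 107240 + 400 = 107640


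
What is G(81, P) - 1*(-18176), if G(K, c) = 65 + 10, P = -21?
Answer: 18251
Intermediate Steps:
G(K, c) = 75
G(81, P) - 1*(-18176) = 75 - 1*(-18176) = 75 + 18176 = 18251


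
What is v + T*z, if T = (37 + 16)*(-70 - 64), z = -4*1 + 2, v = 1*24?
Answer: 14228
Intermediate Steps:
v = 24
z = -2 (z = -4 + 2 = -2)
T = -7102 (T = 53*(-134) = -7102)
v + T*z = 24 - 7102*(-2) = 24 + 14204 = 14228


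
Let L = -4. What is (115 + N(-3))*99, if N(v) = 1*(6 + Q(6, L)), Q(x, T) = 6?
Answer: 12573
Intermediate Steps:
N(v) = 12 (N(v) = 1*(6 + 6) = 1*12 = 12)
(115 + N(-3))*99 = (115 + 12)*99 = 127*99 = 12573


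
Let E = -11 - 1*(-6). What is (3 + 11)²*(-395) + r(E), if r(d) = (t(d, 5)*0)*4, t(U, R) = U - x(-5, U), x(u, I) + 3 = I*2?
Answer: -77420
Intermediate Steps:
E = -5 (E = -11 + 6 = -5)
x(u, I) = -3 + 2*I (x(u, I) = -3 + I*2 = -3 + 2*I)
t(U, R) = 3 - U (t(U, R) = U - (-3 + 2*U) = U + (3 - 2*U) = 3 - U)
r(d) = 0 (r(d) = ((3 - d)*0)*4 = 0*4 = 0)
(3 + 11)²*(-395) + r(E) = (3 + 11)²*(-395) + 0 = 14²*(-395) + 0 = 196*(-395) + 0 = -77420 + 0 = -77420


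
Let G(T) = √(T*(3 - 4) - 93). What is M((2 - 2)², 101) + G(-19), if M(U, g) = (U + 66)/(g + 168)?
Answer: 66/269 + I*√74 ≈ 0.24535 + 8.6023*I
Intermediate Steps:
M(U, g) = (66 + U)/(168 + g)
G(T) = √(-93 - T) (G(T) = √(T*(-1) - 93) = √(-T - 93) = √(-93 - T))
M((2 - 2)², 101) + G(-19) = (66 + (2 - 2)²)/(168 + 101) + √(-93 - 1*(-19)) = (66 + 0²)/269 + √(-93 + 19) = (66 + 0)/269 + √(-74) = (1/269)*66 + I*√74 = 66/269 + I*√74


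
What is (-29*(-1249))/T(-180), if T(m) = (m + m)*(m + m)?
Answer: 36221/129600 ≈ 0.27948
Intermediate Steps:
T(m) = 4*m² (T(m) = (2*m)*(2*m) = 4*m²)
(-29*(-1249))/T(-180) = (-29*(-1249))/((4*(-180)²)) = 36221/((4*32400)) = 36221/129600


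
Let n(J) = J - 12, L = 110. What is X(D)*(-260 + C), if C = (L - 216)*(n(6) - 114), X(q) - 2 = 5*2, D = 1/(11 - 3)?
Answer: 149520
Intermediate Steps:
D = 1/8 ≈ 0.12500
n(J) = -12 + J
X(q) = 12 (X(q) = 2 + 5*2 = 2 + 10 = 12)
C = 12720 (C = (110 - 216)*((-12 + 6) - 114) = -106*(-6 - 114) = -106*(-120) = 12720)
X(D)*(-260 + C) = 12*(-260 + 12720) = 12*12460 = 149520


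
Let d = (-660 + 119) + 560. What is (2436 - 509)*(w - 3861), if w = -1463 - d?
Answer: -10295961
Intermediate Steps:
d = 19 (d = -541 + 560 = 19)
w = -1482 (w = -1463 - 1*19 = -1463 - 19 = -1482)
(2436 - 509)*(w - 3861) = (2436 - 509)*(-1482 - 3861) = 1927*(-5343) = -10295961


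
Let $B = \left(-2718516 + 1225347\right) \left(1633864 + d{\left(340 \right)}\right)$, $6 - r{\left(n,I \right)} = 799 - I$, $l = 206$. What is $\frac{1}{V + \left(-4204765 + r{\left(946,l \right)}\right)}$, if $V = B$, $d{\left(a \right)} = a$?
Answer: $- \frac{1}{2440146957828} \approx -4.0981 \cdot 10^{-13}$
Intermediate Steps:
$r{\left(n,I \right)} = -793 + I$ ($r{\left(n,I \right)} = 6 - \left(799 - I\right) = 6 + \left(-799 + I\right) = -793 + I$)
$B = -2440142752476$ ($B = \left(-2718516 + 1225347\right) \left(1633864 + 340\right) = \left(-1493169\right) 1634204 = -2440142752476$)
$V = -2440142752476$
$\frac{1}{V + \left(-4204765 + r{\left(946,l \right)}\right)} = \frac{1}{-2440142752476 + \left(-4204765 + \left(-793 + 206\right)\right)} = \frac{1}{-2440142752476 - 4205352} = \frac{1}{-2440146957828} = - \frac{1}{2440146957828}$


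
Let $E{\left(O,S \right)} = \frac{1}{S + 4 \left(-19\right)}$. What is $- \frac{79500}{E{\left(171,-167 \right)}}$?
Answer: $19318500$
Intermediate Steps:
$E{\left(O,S \right)} = \frac{1}{-76 + S}$ ($E{\left(O,S \right)} = \frac{1}{S - 76} = \frac{1}{-76 + S}$)
$- \frac{79500}{E{\left(171,-167 \right)}} = - \frac{79500}{\frac{1}{-76 - 167}} = - \frac{79500}{\frac{1}{-243}} = - \frac{79500}{- \frac{1}{243}} = \left(-79500\right) \left(-243\right) = 19318500$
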